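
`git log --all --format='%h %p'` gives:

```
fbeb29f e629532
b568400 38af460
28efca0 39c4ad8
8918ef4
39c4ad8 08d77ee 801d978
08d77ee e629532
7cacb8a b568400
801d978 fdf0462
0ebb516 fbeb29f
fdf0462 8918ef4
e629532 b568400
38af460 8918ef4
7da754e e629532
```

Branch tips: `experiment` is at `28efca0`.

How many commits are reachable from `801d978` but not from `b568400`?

Reachable from 801d978: {801d978, 8918ef4, fdf0462}.
Reachable from b568400: {38af460, 8918ef4, b568400}.
In 801d978's history but not b568400's: {801d978, fdf0462} — 2 commits.

2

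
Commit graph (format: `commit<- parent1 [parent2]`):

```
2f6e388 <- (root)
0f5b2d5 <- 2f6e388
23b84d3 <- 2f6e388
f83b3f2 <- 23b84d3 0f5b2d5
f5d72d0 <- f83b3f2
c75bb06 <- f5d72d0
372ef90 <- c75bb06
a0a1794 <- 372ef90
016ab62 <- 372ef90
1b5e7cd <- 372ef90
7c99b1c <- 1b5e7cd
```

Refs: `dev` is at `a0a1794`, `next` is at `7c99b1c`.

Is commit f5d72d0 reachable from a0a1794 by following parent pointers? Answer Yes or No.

Yes

Ancestors of a0a1794 (commits reachable by following parents): {0f5b2d5, 23b84d3, 2f6e388, 372ef90, a0a1794, c75bb06, f5d72d0, f83b3f2}.
f5d72d0 is in that set, so it is an ancestor of a0a1794.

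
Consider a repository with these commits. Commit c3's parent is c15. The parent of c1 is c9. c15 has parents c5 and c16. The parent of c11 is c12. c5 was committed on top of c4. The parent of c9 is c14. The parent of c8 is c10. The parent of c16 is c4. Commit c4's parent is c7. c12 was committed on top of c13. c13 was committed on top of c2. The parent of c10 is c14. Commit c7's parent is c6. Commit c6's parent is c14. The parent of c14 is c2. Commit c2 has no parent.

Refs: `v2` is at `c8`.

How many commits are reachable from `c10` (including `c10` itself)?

Walking parent pointers from c10: reachable set = {c10, c14, c2}.
That is 3 commits.

3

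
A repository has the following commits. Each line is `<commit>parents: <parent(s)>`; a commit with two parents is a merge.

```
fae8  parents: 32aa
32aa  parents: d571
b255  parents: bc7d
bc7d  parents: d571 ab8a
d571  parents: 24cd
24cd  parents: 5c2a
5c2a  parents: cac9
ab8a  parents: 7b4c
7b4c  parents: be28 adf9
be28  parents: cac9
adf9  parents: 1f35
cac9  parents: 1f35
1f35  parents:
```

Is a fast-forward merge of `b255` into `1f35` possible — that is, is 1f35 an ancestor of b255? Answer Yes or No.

A fast-forward from 1f35 to b255 is possible iff 1f35 is an ancestor of b255.
Ancestors of b255: {1f35, 24cd, 5c2a, 7b4c, ab8a, adf9, b255, bc7d, be28, cac9, d571}.
1f35 is among them, so fast-forward is possible.

Yes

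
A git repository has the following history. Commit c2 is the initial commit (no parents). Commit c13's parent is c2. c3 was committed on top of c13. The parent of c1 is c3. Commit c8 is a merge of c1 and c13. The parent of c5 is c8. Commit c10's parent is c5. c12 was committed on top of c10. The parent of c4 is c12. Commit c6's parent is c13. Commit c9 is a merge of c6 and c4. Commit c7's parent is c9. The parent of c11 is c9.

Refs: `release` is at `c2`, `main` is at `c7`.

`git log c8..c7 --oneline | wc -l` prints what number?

Reachable from c7: {c1, c10, c12, c13, c2, c3, c4, c5, c6, c7, c8, c9}.
Reachable from c8: {c1, c13, c2, c3, c8}.
In c7's history but not c8's: {c10, c12, c4, c5, c6, c7, c9} — 7 commits.

7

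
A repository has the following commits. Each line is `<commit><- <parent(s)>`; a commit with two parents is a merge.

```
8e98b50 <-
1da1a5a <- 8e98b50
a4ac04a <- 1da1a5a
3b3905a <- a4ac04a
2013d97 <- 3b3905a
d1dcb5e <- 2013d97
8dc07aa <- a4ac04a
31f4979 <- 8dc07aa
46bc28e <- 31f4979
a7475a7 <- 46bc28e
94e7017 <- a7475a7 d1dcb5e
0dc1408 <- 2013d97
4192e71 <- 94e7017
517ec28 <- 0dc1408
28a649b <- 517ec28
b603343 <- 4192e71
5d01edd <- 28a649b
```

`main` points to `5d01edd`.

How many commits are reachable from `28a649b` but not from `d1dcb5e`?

Reachable from 28a649b: {0dc1408, 1da1a5a, 2013d97, 28a649b, 3b3905a, 517ec28, 8e98b50, a4ac04a}.
Reachable from d1dcb5e: {1da1a5a, 2013d97, 3b3905a, 8e98b50, a4ac04a, d1dcb5e}.
In 28a649b's history but not d1dcb5e's: {0dc1408, 28a649b, 517ec28} — 3 commits.

3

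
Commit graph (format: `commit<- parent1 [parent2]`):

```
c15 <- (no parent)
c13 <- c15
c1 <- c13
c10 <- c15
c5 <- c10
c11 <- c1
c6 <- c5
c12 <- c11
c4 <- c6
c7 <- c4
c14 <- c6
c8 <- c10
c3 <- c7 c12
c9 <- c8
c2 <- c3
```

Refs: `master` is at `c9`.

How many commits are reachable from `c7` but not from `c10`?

4

Reachable from c7: {c10, c15, c4, c5, c6, c7}.
Reachable from c10: {c10, c15}.
In c7's history but not c10's: {c4, c5, c6, c7} — 4 commits.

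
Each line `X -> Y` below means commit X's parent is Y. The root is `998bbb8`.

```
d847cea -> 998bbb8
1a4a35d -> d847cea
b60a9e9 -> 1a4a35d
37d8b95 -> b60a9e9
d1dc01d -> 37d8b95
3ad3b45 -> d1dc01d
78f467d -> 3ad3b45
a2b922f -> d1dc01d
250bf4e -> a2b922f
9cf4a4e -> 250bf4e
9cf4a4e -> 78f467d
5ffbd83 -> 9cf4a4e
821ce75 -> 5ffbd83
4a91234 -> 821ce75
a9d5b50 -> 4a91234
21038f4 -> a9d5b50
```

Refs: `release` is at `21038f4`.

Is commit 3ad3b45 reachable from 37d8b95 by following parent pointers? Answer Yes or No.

No

Ancestors of 37d8b95: {1a4a35d, 37d8b95, 998bbb8, b60a9e9, d847cea}.
3ad3b45 is not in that set, so it is not an ancestor of 37d8b95.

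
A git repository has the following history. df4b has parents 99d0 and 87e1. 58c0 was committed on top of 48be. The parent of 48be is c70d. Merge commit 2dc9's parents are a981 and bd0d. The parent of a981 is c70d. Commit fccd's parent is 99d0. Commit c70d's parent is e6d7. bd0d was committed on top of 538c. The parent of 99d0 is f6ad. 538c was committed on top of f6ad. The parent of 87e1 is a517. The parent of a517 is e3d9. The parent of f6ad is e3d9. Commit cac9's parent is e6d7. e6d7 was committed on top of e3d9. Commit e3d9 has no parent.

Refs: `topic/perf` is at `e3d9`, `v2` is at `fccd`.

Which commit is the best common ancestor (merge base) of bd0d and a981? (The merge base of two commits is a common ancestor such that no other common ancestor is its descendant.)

Ancestors of bd0d: {538c, bd0d, e3d9, f6ad}.
Ancestors of a981: {a981, c70d, e3d9, e6d7}.
Common ancestors: {e3d9}.
The only common ancestor is e3d9, so it is the merge base.

e3d9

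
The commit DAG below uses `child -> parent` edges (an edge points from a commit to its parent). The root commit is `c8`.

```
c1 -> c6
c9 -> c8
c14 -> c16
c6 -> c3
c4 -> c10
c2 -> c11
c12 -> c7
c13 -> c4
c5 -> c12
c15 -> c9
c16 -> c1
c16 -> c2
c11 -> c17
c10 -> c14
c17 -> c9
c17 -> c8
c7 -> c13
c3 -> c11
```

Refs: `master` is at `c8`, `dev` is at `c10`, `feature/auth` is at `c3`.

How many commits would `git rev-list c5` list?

Walking parent pointers from c5: reachable set = {c1, c10, c11, c12, c13, c14, c16, c17, c2, c3, c4, c5, c6, c7, c8, c9}.
That is 16 commits.

16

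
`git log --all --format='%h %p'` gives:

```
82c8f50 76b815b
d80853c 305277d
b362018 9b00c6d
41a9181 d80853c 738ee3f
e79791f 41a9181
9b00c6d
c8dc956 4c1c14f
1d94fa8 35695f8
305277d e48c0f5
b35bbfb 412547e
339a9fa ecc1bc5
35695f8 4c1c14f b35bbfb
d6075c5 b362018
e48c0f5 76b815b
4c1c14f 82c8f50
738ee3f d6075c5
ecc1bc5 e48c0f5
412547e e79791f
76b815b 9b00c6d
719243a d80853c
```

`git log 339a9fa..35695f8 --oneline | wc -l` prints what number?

12

Reachable from 35695f8: {305277d, 35695f8, 412547e, 41a9181, 4c1c14f, 738ee3f, 76b815b, 82c8f50, 9b00c6d, b35bbfb, b362018, d6075c5, d80853c, e48c0f5, e79791f}.
Reachable from 339a9fa: {339a9fa, 76b815b, 9b00c6d, e48c0f5, ecc1bc5}.
In 35695f8's history but not 339a9fa's: {305277d, 35695f8, 412547e, 41a9181, 4c1c14f, 738ee3f, 82c8f50, b35bbfb, b362018, d6075c5, d80853c, e79791f} — 12 commits.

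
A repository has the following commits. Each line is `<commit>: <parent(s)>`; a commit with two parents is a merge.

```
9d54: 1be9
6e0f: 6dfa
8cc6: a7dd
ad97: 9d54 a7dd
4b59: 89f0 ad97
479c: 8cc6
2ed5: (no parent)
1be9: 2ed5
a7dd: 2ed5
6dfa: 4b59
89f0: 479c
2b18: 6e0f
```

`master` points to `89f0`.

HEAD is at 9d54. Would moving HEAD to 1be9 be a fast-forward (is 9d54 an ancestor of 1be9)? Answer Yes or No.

No

A fast-forward from 9d54 to 1be9 is possible iff 9d54 is an ancestor of 1be9.
Ancestors of 1be9: {1be9, 2ed5}.
9d54 is not among them, so fast-forward is not possible.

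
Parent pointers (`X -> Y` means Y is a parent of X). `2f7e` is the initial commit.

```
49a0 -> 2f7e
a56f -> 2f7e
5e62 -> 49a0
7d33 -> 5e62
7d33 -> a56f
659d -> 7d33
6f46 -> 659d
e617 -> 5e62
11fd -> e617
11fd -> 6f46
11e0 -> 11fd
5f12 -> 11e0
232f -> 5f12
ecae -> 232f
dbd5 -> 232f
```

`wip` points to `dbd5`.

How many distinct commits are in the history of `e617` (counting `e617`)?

4

Walking parent pointers from e617: reachable set = {2f7e, 49a0, 5e62, e617}.
That is 4 commits.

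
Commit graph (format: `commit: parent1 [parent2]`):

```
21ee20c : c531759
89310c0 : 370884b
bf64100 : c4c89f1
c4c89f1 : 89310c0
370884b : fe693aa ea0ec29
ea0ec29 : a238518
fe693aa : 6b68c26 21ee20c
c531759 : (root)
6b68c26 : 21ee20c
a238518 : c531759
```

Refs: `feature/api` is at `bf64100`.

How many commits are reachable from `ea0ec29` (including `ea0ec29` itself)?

Walking parent pointers from ea0ec29: reachable set = {a238518, c531759, ea0ec29}.
That is 3 commits.

3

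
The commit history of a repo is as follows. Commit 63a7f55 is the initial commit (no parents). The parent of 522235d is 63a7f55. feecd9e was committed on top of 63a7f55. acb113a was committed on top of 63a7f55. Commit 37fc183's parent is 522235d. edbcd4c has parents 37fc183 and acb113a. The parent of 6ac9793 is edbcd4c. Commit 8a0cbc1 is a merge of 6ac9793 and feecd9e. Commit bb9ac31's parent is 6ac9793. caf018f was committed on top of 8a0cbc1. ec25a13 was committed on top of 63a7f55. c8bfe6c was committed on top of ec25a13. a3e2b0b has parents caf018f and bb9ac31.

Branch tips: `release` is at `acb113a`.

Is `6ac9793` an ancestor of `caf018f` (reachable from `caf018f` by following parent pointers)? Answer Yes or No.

Ancestors of caf018f (commits reachable by following parents): {37fc183, 522235d, 63a7f55, 6ac9793, 8a0cbc1, acb113a, caf018f, edbcd4c, feecd9e}.
6ac9793 is in that set, so it is an ancestor of caf018f.

Yes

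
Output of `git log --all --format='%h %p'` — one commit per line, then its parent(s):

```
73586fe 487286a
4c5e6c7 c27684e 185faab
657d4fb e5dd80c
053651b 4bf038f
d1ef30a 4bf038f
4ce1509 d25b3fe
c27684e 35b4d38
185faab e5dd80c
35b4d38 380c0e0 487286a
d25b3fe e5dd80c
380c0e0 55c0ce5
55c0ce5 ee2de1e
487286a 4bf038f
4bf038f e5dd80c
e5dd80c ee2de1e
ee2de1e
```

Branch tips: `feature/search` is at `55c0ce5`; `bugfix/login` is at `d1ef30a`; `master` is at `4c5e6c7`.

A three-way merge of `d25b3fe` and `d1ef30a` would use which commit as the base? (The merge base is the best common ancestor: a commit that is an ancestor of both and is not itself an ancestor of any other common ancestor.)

Ancestors of d25b3fe: {d25b3fe, e5dd80c, ee2de1e}.
Ancestors of d1ef30a: {4bf038f, d1ef30a, e5dd80c, ee2de1e}.
Common ancestors: {e5dd80c, ee2de1e}.
Among these, e5dd80c is not an ancestor of any other common ancestor — it is the merge base.

e5dd80c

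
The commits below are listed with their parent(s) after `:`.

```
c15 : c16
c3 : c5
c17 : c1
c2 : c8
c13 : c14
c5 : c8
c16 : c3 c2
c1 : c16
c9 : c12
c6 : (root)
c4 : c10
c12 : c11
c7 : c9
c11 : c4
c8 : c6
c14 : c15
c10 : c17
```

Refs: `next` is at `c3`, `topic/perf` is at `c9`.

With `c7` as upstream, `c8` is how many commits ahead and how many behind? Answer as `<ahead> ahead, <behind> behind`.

Reachable from c8: {c6, c8}.
Reachable from c7: {c1, c10, c11, c12, c16, c17, c2, c3, c4, c5, c6, c7, c8, c9}.
Only in c8's history (ahead): {} — 0.
Only in c7's history (behind): {c1, c10, c11, c12, c16, c17, c2, c3, c4, c5, c7, c9} — 12.

0 ahead, 12 behind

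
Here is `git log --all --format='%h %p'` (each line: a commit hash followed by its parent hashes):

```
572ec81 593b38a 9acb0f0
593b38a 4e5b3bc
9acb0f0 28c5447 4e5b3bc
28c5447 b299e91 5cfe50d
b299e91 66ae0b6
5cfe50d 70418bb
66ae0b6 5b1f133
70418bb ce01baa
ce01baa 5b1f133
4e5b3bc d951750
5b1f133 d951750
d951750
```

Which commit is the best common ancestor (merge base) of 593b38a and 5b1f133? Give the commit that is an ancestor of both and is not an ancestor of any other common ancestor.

Ancestors of 593b38a: {4e5b3bc, 593b38a, d951750}.
Ancestors of 5b1f133: {5b1f133, d951750}.
Common ancestors: {d951750}.
The only common ancestor is d951750, so it is the merge base.

d951750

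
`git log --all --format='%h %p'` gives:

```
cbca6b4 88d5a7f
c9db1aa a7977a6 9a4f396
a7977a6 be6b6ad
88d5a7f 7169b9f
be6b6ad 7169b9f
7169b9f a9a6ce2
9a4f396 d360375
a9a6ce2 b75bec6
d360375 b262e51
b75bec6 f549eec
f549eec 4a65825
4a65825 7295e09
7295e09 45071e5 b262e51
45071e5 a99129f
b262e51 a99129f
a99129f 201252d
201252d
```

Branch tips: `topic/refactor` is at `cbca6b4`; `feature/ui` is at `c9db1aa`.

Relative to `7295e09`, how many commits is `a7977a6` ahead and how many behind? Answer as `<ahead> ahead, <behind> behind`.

7 ahead, 0 behind

Reachable from a7977a6: {201252d, 45071e5, 4a65825, 7169b9f, 7295e09, a7977a6, a99129f, a9a6ce2, b262e51, b75bec6, be6b6ad, f549eec}.
Reachable from 7295e09: {201252d, 45071e5, 7295e09, a99129f, b262e51}.
Only in a7977a6's history (ahead): {4a65825, 7169b9f, a7977a6, a9a6ce2, b75bec6, be6b6ad, f549eec} — 7.
Only in 7295e09's history (behind): {} — 0.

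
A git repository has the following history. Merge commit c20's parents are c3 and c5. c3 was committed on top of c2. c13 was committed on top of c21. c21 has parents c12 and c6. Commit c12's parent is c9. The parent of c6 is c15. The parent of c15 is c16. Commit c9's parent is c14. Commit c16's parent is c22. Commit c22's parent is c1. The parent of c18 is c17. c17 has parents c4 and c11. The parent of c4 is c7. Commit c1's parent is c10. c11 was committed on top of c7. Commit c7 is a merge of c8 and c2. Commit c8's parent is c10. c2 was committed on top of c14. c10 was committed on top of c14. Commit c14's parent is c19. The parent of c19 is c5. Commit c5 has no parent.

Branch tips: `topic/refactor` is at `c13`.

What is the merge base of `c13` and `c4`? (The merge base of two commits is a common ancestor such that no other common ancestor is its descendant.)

c10

Ancestors of c13: {c1, c10, c12, c13, c14, c15, c16, c19, c21, c22, c5, c6, c9}.
Ancestors of c4: {c10, c14, c19, c2, c4, c5, c7, c8}.
Common ancestors: {c10, c14, c19, c5}.
Among these, c10 is not an ancestor of any other common ancestor — it is the merge base.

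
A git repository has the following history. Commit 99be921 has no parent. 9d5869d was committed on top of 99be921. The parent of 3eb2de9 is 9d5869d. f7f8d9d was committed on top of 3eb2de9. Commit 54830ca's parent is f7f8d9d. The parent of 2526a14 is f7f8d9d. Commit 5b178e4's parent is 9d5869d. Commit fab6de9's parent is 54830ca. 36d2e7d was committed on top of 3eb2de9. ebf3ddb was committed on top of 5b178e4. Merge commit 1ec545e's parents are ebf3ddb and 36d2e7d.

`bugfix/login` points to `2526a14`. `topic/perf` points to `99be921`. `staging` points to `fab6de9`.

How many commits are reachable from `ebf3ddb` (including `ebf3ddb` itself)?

4

Walking parent pointers from ebf3ddb: reachable set = {5b178e4, 99be921, 9d5869d, ebf3ddb}.
That is 4 commits.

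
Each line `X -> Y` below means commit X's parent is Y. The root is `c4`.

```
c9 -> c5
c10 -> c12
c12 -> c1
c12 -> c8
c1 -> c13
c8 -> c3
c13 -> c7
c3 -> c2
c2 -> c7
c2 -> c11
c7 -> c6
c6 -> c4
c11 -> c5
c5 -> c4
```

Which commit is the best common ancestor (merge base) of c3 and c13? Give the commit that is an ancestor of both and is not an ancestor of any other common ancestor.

Ancestors of c3: {c11, c2, c3, c4, c5, c6, c7}.
Ancestors of c13: {c13, c4, c6, c7}.
Common ancestors: {c4, c6, c7}.
Among these, c7 is not an ancestor of any other common ancestor — it is the merge base.

c7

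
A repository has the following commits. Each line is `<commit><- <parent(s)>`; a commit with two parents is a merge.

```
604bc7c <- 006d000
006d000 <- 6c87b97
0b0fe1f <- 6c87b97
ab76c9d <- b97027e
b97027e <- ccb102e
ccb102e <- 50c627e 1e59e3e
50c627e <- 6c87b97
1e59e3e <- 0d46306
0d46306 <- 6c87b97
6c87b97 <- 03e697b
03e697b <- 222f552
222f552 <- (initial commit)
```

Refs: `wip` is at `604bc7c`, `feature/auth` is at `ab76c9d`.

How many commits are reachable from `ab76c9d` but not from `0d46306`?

Reachable from ab76c9d: {03e697b, 0d46306, 1e59e3e, 222f552, 50c627e, 6c87b97, ab76c9d, b97027e, ccb102e}.
Reachable from 0d46306: {03e697b, 0d46306, 222f552, 6c87b97}.
In ab76c9d's history but not 0d46306's: {1e59e3e, 50c627e, ab76c9d, b97027e, ccb102e} — 5 commits.

5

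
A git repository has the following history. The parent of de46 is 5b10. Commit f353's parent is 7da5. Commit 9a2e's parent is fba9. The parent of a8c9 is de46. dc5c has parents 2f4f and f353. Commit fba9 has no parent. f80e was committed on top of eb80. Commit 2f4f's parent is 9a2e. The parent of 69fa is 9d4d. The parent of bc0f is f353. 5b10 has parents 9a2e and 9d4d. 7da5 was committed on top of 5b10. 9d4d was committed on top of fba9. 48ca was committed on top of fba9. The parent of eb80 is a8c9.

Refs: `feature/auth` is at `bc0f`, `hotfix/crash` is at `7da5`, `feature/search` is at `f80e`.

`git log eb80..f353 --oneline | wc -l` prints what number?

2

Reachable from f353: {5b10, 7da5, 9a2e, 9d4d, f353, fba9}.
Reachable from eb80: {5b10, 9a2e, 9d4d, a8c9, de46, eb80, fba9}.
In f353's history but not eb80's: {7da5, f353} — 2 commits.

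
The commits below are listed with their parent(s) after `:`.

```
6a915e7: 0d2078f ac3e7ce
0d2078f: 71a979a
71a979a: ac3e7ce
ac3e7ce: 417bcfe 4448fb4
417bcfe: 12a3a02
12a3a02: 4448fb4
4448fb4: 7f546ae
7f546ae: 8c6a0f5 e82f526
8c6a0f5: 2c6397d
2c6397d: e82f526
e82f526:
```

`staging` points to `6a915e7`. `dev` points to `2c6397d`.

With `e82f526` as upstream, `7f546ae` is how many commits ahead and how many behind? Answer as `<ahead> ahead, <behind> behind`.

Reachable from 7f546ae: {2c6397d, 7f546ae, 8c6a0f5, e82f526}.
Reachable from e82f526: {e82f526}.
Only in 7f546ae's history (ahead): {2c6397d, 7f546ae, 8c6a0f5} — 3.
Only in e82f526's history (behind): {} — 0.

3 ahead, 0 behind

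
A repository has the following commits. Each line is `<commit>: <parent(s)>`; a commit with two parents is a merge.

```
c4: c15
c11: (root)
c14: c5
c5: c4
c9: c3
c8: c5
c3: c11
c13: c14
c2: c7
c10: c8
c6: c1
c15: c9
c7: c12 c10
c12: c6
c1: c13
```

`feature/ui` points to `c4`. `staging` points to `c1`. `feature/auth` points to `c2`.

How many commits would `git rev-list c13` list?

Walking parent pointers from c13: reachable set = {c11, c13, c14, c15, c3, c4, c5, c9}.
That is 8 commits.

8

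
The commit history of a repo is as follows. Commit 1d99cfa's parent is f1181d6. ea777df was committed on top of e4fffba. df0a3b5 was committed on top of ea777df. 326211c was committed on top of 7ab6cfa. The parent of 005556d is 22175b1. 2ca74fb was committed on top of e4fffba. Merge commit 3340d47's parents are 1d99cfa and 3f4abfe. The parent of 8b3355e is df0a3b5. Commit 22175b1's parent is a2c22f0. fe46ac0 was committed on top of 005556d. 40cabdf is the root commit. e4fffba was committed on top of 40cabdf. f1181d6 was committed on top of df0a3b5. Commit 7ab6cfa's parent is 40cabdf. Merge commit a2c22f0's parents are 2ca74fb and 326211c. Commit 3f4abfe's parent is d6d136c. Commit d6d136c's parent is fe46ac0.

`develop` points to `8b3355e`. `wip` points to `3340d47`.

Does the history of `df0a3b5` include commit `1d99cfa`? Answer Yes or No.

Ancestors of df0a3b5: {40cabdf, df0a3b5, e4fffba, ea777df}.
1d99cfa is not in that set, so it is not an ancestor of df0a3b5.

No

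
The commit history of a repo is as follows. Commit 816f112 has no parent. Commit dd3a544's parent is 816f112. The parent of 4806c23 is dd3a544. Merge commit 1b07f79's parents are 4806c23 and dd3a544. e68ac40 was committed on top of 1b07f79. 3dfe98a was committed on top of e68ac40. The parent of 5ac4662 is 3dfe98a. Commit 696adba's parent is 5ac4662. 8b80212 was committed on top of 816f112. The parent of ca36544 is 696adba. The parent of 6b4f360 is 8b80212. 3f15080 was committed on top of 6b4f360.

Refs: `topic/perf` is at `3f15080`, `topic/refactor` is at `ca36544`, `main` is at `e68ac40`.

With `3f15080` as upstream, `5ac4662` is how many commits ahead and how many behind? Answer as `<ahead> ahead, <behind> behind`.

6 ahead, 3 behind

Reachable from 5ac4662: {1b07f79, 3dfe98a, 4806c23, 5ac4662, 816f112, dd3a544, e68ac40}.
Reachable from 3f15080: {3f15080, 6b4f360, 816f112, 8b80212}.
Only in 5ac4662's history (ahead): {1b07f79, 3dfe98a, 4806c23, 5ac4662, dd3a544, e68ac40} — 6.
Only in 3f15080's history (behind): {3f15080, 6b4f360, 8b80212} — 3.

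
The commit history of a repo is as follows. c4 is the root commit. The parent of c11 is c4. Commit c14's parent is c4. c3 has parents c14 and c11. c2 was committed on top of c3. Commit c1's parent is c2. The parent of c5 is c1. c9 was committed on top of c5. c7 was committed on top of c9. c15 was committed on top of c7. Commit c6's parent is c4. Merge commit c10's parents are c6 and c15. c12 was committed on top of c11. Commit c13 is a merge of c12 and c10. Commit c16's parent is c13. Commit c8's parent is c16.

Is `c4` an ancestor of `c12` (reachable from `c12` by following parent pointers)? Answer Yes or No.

Ancestors of c12 (commits reachable by following parents): {c11, c12, c4}.
c4 is in that set, so it is an ancestor of c12.

Yes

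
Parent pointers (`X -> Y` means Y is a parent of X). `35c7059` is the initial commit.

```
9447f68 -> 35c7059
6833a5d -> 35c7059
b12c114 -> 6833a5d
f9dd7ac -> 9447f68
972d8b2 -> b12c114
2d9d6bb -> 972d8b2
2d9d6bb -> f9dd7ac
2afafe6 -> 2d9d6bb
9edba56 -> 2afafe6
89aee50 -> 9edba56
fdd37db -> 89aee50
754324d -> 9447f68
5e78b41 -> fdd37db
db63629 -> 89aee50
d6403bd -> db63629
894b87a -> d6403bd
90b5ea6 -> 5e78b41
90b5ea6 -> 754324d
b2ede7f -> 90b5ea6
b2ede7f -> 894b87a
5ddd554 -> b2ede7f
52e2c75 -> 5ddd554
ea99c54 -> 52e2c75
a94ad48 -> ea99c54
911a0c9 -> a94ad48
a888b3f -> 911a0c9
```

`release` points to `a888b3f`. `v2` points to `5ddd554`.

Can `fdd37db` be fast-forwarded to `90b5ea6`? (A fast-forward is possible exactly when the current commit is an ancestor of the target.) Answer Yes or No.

Yes

A fast-forward from fdd37db to 90b5ea6 is possible iff fdd37db is an ancestor of 90b5ea6.
Ancestors of 90b5ea6: {2afafe6, 2d9d6bb, 35c7059, 5e78b41, 6833a5d, 754324d, 89aee50, 90b5ea6, 9447f68, 972d8b2, 9edba56, b12c114, f9dd7ac, fdd37db}.
fdd37db is among them, so fast-forward is possible.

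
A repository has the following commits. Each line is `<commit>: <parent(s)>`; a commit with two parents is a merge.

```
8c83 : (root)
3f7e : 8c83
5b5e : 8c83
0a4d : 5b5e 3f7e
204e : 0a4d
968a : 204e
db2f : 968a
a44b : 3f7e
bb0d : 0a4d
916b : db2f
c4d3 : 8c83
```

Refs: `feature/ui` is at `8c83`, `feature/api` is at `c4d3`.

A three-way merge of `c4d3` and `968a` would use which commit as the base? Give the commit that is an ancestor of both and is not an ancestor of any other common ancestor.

8c83

Ancestors of c4d3: {8c83, c4d3}.
Ancestors of 968a: {0a4d, 204e, 3f7e, 5b5e, 8c83, 968a}.
Common ancestors: {8c83}.
The only common ancestor is 8c83, so it is the merge base.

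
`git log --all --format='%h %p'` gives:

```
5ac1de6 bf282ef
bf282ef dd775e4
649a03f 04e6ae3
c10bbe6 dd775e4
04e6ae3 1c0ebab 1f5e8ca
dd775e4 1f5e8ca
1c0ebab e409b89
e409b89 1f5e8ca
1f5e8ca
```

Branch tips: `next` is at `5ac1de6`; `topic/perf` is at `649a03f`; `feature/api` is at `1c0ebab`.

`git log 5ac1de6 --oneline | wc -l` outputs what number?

4

Walking parent pointers from 5ac1de6: reachable set = {1f5e8ca, 5ac1de6, bf282ef, dd775e4}.
That is 4 commits.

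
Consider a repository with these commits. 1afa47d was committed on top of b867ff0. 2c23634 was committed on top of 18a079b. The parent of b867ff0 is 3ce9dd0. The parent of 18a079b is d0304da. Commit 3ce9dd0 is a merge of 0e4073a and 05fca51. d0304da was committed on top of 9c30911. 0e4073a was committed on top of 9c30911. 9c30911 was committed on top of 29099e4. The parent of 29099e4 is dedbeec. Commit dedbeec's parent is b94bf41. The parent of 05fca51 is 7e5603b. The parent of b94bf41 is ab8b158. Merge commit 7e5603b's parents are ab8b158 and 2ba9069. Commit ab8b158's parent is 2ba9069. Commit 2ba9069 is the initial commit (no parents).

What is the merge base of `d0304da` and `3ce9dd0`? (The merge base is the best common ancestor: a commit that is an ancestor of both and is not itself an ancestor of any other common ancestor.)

Ancestors of d0304da: {29099e4, 2ba9069, 9c30911, ab8b158, b94bf41, d0304da, dedbeec}.
Ancestors of 3ce9dd0: {05fca51, 0e4073a, 29099e4, 2ba9069, 3ce9dd0, 7e5603b, 9c30911, ab8b158, b94bf41, dedbeec}.
Common ancestors: {29099e4, 2ba9069, 9c30911, ab8b158, b94bf41, dedbeec}.
Among these, 9c30911 is not an ancestor of any other common ancestor — it is the merge base.

9c30911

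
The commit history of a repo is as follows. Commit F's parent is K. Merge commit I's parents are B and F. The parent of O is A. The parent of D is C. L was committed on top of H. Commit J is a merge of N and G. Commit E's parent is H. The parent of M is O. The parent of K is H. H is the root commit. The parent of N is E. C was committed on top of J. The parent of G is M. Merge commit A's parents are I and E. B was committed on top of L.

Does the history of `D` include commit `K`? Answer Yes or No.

Yes

Ancestors of D (commits reachable by following parents): {A, B, C, D, E, F, G, H, I, J, K, L, M, N, O}.
K is in that set, so it is an ancestor of D.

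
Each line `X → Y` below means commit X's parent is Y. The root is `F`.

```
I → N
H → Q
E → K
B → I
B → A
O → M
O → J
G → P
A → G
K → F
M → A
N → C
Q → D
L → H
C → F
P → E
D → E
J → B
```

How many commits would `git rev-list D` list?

4

Walking parent pointers from D: reachable set = {D, E, F, K}.
That is 4 commits.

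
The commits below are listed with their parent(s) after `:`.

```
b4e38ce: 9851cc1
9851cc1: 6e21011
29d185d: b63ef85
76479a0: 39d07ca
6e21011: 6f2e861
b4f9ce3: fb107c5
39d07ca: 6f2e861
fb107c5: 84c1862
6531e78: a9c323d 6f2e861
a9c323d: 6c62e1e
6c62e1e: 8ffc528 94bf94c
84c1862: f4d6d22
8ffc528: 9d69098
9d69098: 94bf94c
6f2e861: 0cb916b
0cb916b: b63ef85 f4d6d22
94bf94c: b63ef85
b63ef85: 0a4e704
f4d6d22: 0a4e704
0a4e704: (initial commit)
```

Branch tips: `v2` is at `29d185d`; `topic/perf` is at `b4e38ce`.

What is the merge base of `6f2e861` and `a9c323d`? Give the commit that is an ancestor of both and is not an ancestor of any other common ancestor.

Ancestors of 6f2e861: {0a4e704, 0cb916b, 6f2e861, b63ef85, f4d6d22}.
Ancestors of a9c323d: {0a4e704, 6c62e1e, 8ffc528, 94bf94c, 9d69098, a9c323d, b63ef85}.
Common ancestors: {0a4e704, b63ef85}.
Among these, b63ef85 is not an ancestor of any other common ancestor — it is the merge base.

b63ef85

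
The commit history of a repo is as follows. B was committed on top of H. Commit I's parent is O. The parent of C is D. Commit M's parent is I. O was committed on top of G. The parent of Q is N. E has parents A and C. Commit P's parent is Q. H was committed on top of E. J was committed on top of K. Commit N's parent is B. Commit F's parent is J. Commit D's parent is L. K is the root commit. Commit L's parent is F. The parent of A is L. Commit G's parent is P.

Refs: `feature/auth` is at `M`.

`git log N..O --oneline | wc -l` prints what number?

4

Reachable from O: {A, B, C, D, E, F, G, H, J, K, L, N, O, P, Q}.
Reachable from N: {A, B, C, D, E, F, H, J, K, L, N}.
In O's history but not N's: {G, O, P, Q} — 4 commits.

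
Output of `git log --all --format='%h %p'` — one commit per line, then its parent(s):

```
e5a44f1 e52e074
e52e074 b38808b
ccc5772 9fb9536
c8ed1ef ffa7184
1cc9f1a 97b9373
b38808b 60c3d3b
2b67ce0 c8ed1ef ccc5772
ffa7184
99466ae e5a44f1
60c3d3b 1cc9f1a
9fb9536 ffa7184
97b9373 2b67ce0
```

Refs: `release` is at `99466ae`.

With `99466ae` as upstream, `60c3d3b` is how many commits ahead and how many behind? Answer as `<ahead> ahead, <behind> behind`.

0 ahead, 4 behind

Reachable from 60c3d3b: {1cc9f1a, 2b67ce0, 60c3d3b, 97b9373, 9fb9536, c8ed1ef, ccc5772, ffa7184}.
Reachable from 99466ae: {1cc9f1a, 2b67ce0, 60c3d3b, 97b9373, 99466ae, 9fb9536, b38808b, c8ed1ef, ccc5772, e52e074, e5a44f1, ffa7184}.
Only in 60c3d3b's history (ahead): {} — 0.
Only in 99466ae's history (behind): {99466ae, b38808b, e52e074, e5a44f1} — 4.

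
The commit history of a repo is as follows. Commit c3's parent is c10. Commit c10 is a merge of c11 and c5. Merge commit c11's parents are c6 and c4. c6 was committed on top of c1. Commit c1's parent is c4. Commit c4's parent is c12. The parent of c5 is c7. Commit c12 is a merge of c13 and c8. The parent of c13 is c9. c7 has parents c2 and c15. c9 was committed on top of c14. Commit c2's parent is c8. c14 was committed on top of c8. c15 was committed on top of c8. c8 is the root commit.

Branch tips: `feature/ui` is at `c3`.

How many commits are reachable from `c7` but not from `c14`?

3

Reachable from c7: {c15, c2, c7, c8}.
Reachable from c14: {c14, c8}.
In c7's history but not c14's: {c15, c2, c7} — 3 commits.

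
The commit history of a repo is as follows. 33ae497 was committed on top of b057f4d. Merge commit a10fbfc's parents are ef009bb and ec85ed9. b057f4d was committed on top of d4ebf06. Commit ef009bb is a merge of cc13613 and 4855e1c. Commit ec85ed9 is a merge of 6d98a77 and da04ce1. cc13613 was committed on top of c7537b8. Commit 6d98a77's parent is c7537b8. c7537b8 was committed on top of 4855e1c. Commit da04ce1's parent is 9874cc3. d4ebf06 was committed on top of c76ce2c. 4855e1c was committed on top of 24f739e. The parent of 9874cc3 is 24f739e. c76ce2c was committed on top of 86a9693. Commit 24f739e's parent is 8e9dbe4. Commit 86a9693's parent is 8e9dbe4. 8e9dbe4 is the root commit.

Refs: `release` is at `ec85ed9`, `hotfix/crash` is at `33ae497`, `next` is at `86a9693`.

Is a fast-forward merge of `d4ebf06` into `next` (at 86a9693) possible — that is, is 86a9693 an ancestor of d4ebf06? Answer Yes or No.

A fast-forward from 86a9693 to d4ebf06 is possible iff 86a9693 is an ancestor of d4ebf06.
Ancestors of d4ebf06: {86a9693, 8e9dbe4, c76ce2c, d4ebf06}.
86a9693 is among them, so fast-forward is possible.

Yes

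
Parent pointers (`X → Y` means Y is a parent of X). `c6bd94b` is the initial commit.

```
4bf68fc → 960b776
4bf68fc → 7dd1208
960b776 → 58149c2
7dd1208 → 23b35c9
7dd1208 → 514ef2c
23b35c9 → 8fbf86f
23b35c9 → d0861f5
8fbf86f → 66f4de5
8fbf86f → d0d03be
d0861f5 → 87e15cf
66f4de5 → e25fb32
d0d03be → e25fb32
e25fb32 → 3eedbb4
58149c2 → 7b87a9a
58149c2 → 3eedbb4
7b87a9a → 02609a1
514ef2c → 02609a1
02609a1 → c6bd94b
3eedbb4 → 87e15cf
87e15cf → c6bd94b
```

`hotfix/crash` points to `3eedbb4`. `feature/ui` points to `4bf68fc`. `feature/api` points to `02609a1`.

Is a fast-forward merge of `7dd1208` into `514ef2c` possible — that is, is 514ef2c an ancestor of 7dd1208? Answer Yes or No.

A fast-forward from 514ef2c to 7dd1208 is possible iff 514ef2c is an ancestor of 7dd1208.
Ancestors of 7dd1208: {02609a1, 23b35c9, 3eedbb4, 514ef2c, 66f4de5, 7dd1208, 87e15cf, 8fbf86f, c6bd94b, d0861f5, d0d03be, e25fb32}.
514ef2c is among them, so fast-forward is possible.

Yes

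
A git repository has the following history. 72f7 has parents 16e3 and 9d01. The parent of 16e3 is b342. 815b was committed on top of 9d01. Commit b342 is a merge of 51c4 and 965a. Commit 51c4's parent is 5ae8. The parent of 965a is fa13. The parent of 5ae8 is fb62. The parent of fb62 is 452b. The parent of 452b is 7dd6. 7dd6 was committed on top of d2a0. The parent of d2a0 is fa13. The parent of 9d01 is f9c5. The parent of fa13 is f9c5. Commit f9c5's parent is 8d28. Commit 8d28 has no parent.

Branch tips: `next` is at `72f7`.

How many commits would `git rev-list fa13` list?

Walking parent pointers from fa13: reachable set = {8d28, f9c5, fa13}.
That is 3 commits.

3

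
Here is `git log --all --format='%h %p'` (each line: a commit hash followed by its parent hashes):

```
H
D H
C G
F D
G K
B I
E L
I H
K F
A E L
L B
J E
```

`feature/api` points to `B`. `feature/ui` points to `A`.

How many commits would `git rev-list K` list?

Walking parent pointers from K: reachable set = {D, F, H, K}.
That is 4 commits.

4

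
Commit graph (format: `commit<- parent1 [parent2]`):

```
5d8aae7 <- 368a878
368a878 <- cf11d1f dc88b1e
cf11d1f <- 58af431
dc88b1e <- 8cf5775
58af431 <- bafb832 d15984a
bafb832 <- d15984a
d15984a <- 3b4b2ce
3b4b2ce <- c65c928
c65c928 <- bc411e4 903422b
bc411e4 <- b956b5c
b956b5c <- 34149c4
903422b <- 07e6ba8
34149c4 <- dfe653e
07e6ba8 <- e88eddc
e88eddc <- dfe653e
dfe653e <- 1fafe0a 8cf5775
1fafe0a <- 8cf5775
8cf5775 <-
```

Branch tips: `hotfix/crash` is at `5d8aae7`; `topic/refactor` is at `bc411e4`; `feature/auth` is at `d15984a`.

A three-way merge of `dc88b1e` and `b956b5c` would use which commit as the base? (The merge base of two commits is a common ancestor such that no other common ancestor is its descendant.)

8cf5775

Ancestors of dc88b1e: {8cf5775, dc88b1e}.
Ancestors of b956b5c: {1fafe0a, 34149c4, 8cf5775, b956b5c, dfe653e}.
Common ancestors: {8cf5775}.
The only common ancestor is 8cf5775, so it is the merge base.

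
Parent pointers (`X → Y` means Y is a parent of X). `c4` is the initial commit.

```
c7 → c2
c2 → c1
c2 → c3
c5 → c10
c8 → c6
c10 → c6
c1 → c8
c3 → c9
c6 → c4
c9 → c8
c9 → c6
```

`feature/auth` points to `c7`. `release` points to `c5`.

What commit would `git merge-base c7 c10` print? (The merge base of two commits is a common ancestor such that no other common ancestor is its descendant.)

c6

Ancestors of c7: {c1, c2, c3, c4, c6, c7, c8, c9}.
Ancestors of c10: {c10, c4, c6}.
Common ancestors: {c4, c6}.
Among these, c6 is not an ancestor of any other common ancestor — it is the merge base.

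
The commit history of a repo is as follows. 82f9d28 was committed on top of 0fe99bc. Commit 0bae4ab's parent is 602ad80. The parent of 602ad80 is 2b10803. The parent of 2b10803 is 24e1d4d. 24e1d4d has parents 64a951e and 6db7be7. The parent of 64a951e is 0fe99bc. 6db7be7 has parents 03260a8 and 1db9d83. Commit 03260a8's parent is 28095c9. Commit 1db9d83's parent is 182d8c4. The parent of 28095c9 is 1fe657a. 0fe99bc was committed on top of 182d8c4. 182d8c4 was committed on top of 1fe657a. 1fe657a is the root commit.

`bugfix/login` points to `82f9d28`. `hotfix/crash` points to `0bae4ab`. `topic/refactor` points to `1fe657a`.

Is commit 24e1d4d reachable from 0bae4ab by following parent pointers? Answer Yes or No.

Ancestors of 0bae4ab (commits reachable by following parents): {03260a8, 0bae4ab, 0fe99bc, 182d8c4, 1db9d83, 1fe657a, 24e1d4d, 28095c9, 2b10803, 602ad80, 64a951e, 6db7be7}.
24e1d4d is in that set, so it is an ancestor of 0bae4ab.

Yes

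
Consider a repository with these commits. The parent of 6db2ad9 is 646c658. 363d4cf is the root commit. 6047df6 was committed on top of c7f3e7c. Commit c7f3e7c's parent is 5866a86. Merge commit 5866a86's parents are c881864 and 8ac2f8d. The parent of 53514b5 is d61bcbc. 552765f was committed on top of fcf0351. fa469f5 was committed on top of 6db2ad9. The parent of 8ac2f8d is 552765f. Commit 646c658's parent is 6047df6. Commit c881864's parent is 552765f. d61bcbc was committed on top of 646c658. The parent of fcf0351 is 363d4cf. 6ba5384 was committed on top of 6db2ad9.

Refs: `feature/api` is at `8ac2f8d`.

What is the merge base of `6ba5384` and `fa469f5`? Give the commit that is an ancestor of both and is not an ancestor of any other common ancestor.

Ancestors of 6ba5384: {363d4cf, 552765f, 5866a86, 6047df6, 646c658, 6ba5384, 6db2ad9, 8ac2f8d, c7f3e7c, c881864, fcf0351}.
Ancestors of fa469f5: {363d4cf, 552765f, 5866a86, 6047df6, 646c658, 6db2ad9, 8ac2f8d, c7f3e7c, c881864, fa469f5, fcf0351}.
Common ancestors: {363d4cf, 552765f, 5866a86, 6047df6, 646c658, 6db2ad9, 8ac2f8d, c7f3e7c, c881864, fcf0351}.
Among these, 6db2ad9 is not an ancestor of any other common ancestor — it is the merge base.

6db2ad9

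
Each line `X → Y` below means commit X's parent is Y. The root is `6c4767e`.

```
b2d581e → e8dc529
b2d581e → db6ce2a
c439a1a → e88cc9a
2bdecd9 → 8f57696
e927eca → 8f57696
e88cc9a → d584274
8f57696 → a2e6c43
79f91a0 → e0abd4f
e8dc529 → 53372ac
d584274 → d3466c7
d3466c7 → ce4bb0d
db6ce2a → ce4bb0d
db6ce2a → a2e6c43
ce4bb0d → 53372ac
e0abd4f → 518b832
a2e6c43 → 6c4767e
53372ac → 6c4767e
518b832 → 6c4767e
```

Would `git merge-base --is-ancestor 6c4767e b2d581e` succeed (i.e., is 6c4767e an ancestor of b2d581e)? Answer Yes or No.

Yes

Ancestors of b2d581e (commits reachable by following parents): {53372ac, 6c4767e, a2e6c43, b2d581e, ce4bb0d, db6ce2a, e8dc529}.
6c4767e is in that set, so it is an ancestor of b2d581e.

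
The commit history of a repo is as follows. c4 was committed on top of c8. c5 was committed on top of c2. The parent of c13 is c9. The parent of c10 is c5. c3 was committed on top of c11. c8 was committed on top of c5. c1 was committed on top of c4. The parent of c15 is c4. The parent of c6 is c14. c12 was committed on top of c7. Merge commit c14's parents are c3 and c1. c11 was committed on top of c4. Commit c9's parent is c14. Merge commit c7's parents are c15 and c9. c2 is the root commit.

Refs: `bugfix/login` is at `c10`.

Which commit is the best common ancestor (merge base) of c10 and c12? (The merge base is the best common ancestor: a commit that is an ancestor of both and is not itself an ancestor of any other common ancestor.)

Ancestors of c10: {c10, c2, c5}.
Ancestors of c12: {c1, c11, c12, c14, c15, c2, c3, c4, c5, c7, c8, c9}.
Common ancestors: {c2, c5}.
Among these, c5 is not an ancestor of any other common ancestor — it is the merge base.

c5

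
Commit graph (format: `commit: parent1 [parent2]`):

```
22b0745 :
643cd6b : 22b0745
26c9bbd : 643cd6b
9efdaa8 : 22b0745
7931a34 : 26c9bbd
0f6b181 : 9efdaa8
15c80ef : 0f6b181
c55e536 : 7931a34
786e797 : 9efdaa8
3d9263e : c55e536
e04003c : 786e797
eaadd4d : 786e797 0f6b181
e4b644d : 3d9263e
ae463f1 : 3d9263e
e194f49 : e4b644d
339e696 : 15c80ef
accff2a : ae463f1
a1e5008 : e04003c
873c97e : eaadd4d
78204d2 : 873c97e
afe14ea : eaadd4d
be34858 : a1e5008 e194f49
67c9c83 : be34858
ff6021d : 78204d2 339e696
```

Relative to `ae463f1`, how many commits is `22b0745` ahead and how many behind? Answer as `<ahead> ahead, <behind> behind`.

0 ahead, 6 behind

Reachable from 22b0745: {22b0745}.
Reachable from ae463f1: {22b0745, 26c9bbd, 3d9263e, 643cd6b, 7931a34, ae463f1, c55e536}.
Only in 22b0745's history (ahead): {} — 0.
Only in ae463f1's history (behind): {26c9bbd, 3d9263e, 643cd6b, 7931a34, ae463f1, c55e536} — 6.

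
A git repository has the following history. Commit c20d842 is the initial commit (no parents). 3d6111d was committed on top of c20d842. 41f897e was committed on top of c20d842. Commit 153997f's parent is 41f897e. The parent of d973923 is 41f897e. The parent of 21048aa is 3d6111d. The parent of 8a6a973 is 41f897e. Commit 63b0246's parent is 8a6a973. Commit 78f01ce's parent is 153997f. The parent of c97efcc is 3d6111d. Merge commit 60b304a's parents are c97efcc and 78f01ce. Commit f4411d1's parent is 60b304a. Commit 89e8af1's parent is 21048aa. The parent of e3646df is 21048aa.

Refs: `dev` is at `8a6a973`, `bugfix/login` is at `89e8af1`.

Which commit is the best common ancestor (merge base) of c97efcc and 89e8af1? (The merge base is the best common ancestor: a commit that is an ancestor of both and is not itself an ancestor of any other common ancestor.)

Ancestors of c97efcc: {3d6111d, c20d842, c97efcc}.
Ancestors of 89e8af1: {21048aa, 3d6111d, 89e8af1, c20d842}.
Common ancestors: {3d6111d, c20d842}.
Among these, 3d6111d is not an ancestor of any other common ancestor — it is the merge base.

3d6111d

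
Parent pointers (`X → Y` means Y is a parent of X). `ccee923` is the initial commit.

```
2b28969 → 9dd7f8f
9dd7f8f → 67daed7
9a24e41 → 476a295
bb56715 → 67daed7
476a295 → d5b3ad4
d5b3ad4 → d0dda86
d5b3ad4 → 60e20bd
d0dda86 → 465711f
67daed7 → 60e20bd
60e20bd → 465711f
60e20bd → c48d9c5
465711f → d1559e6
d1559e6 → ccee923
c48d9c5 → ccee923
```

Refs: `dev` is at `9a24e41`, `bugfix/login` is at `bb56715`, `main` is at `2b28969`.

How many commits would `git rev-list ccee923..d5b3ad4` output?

Reachable from d5b3ad4: {465711f, 60e20bd, c48d9c5, ccee923, d0dda86, d1559e6, d5b3ad4}.
Reachable from ccee923: {ccee923}.
In d5b3ad4's history but not ccee923's: {465711f, 60e20bd, c48d9c5, d0dda86, d1559e6, d5b3ad4} — 6 commits.

6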